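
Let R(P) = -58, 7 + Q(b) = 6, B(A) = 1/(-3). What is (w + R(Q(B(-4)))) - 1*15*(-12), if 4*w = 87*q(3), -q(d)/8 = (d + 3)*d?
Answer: -3010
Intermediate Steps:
B(A) = -⅓
Q(b) = -1 (Q(b) = -7 + 6 = -1)
q(d) = -8*d*(3 + d) (q(d) = -8*(d + 3)*d = -8*(3 + d)*d = -8*d*(3 + d))
w = -3132 (w = (87*(-8*3*(3 + 3)))/4 = (87*(-8*3*6))/4 = (87*(-144))/4 = (¼)*(-12528) = -3132)
(w + R(Q(B(-4)))) - 1*15*(-12) = (-3132 - 58) - 1*15*(-12) = -3190 - 15*(-12) = -3190 + 180 = -3010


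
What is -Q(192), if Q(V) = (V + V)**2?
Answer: -147456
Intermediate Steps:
Q(V) = 4*V**2 (Q(V) = (2*V)**2 = 4*V**2)
-Q(192) = -4*192**2 = -4*36864 = -1*147456 = -147456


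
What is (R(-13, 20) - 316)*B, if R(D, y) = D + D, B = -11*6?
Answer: 22572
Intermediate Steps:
B = -66
R(D, y) = 2*D
(R(-13, 20) - 316)*B = (2*(-13) - 316)*(-66) = (-26 - 316)*(-66) = -342*(-66) = 22572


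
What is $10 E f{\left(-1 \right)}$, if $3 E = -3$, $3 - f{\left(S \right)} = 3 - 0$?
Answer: $0$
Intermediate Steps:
$f{\left(S \right)} = 0$ ($f{\left(S \right)} = 3 - \left(3 - 0\right) = 3 - \left(3 + 0\right) = 3 - 3 = 0$)
$E = -1$ ($E = \frac{1}{3} \left(-3\right) = -1$)
$10 E f{\left(-1 \right)} = 10 \left(-1\right) 0 = \left(-10\right) 0 = 0$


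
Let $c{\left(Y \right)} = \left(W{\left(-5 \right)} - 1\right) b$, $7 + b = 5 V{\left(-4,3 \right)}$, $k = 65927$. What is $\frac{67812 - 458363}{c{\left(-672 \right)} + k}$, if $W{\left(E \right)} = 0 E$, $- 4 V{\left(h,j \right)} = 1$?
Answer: $- \frac{1562204}{263741} \approx -5.9232$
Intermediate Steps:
$V{\left(h,j \right)} = - \frac{1}{4}$ ($V{\left(h,j \right)} = \left(- \frac{1}{4}\right) 1 = - \frac{1}{4}$)
$W{\left(E \right)} = 0$
$b = - \frac{33}{4}$ ($b = -7 + 5 \left(- \frac{1}{4}\right) = -7 - \frac{5}{4} = - \frac{33}{4} \approx -8.25$)
$c{\left(Y \right)} = \frac{33}{4}$ ($c{\left(Y \right)} = \left(0 - 1\right) \left(- \frac{33}{4}\right) = \left(-1\right) \left(- \frac{33}{4}\right) = \frac{33}{4}$)
$\frac{67812 - 458363}{c{\left(-672 \right)} + k} = \frac{67812 - 458363}{\frac{33}{4} + 65927} = - \frac{390551}{\frac{263741}{4}} = \left(-390551\right) \frac{4}{263741} = - \frac{1562204}{263741}$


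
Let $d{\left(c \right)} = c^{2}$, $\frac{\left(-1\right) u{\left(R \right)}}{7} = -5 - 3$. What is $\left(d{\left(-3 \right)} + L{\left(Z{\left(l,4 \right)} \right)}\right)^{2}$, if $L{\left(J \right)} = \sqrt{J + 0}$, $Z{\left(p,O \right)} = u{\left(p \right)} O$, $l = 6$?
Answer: $305 + 72 \sqrt{14} \approx 574.4$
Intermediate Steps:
$u{\left(R \right)} = 56$ ($u{\left(R \right)} = - 7 \left(-5 - 3\right) = \left(-7\right) \left(-8\right) = 56$)
$Z{\left(p,O \right)} = 56 O$
$L{\left(J \right)} = \sqrt{J}$
$\left(d{\left(-3 \right)} + L{\left(Z{\left(l,4 \right)} \right)}\right)^{2} = \left(\left(-3\right)^{2} + \sqrt{56 \cdot 4}\right)^{2} = \left(9 + \sqrt{224}\right)^{2} = \left(9 + 4 \sqrt{14}\right)^{2}$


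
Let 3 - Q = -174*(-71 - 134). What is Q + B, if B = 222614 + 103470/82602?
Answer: 2573716594/13767 ≈ 1.8695e+5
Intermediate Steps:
B = 3064744183/13767 (B = 222614 + 103470*(1/82602) = 222614 + 17245/13767 = 3064744183/13767 ≈ 2.2262e+5)
Q = -35667 (Q = 3 - (-174)*(-71 - 134) = 3 - (-174)*(-205) = 3 - 1*35670 = 3 - 35670 = -35667)
Q + B = -35667 + 3064744183/13767 = 2573716594/13767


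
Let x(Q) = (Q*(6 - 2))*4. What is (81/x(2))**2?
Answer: 6561/1024 ≈ 6.4072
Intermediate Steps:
x(Q) = 16*Q (x(Q) = (Q*4)*4 = (4*Q)*4 = 16*Q)
(81/x(2))**2 = (81/((16*2)))**2 = (81/32)**2 = 6561/1024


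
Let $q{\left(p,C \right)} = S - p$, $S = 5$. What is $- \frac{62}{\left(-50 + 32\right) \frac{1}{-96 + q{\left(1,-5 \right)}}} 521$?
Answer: $- \frac{1485892}{9} \approx -1.651 \cdot 10^{5}$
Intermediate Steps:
$q{\left(p,C \right)} = 5 - p$
$- \frac{62}{\left(-50 + 32\right) \frac{1}{-96 + q{\left(1,-5 \right)}}} 521 = - \frac{62}{\left(-50 + 32\right) \frac{1}{-96 + \left(5 - 1\right)}} 521 = - \frac{62}{\left(-18\right) \frac{1}{-96 + \left(5 - 1\right)}} 521 = - \frac{62}{\left(-18\right) \frac{1}{-96 + 4}} \cdot 521 = - \frac{62}{\left(-18\right) \frac{1}{-92}} \cdot 521 = - \frac{62}{\left(-18\right) \left(- \frac{1}{92}\right)} 521 = - \frac{62}{\frac{9}{46}} \cdot 521 = \left(-62\right) \frac{46}{9} \cdot 521 = \left(- \frac{2852}{9}\right) 521 = - \frac{1485892}{9}$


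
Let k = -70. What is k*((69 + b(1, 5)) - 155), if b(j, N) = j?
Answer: 5950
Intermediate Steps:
k*((69 + b(1, 5)) - 155) = -70*((69 + 1) - 155) = -70*(70 - 155) = -70*(-85) = 5950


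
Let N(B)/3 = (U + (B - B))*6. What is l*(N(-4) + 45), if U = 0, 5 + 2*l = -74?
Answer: -3555/2 ≈ -1777.5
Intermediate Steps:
l = -79/2 (l = -5/2 + (1/2)*(-74) = -5/2 - 37 = -79/2 ≈ -39.500)
N(B) = 0 (N(B) = 3*((0 + (B - B))*6) = 3*((0 + 0)*6) = 3*(0*6) = 3*0 = 0)
l*(N(-4) + 45) = -79*(0 + 45)/2 = -79/2*45 = -3555/2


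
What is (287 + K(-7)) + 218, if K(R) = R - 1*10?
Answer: 488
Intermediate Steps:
K(R) = -10 + R (K(R) = R - 10 = -10 + R)
(287 + K(-7)) + 218 = (287 + (-10 - 7)) + 218 = (287 - 17) + 218 = 270 + 218 = 488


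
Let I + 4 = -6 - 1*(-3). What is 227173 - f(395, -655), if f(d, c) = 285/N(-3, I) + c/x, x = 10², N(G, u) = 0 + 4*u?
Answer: 15903281/70 ≈ 2.2719e+5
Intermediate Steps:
I = -7 (I = -4 + (-6 - 1*(-3)) = -4 + (-6 + 3) = -4 - 3 = -7)
N(G, u) = 4*u
x = 100
f(d, c) = -285/28 + c/100 (f(d, c) = 285/((4*(-7))) + c/100 = 285/(-28) + c*(1/100) = 285*(-1/28) + c/100 = -285/28 + c/100)
227173 - f(395, -655) = 227173 - (-285/28 + (1/100)*(-655)) = 227173 - (-285/28 - 131/20) = 227173 - 1*(-1171/70) = 227173 + 1171/70 = 15903281/70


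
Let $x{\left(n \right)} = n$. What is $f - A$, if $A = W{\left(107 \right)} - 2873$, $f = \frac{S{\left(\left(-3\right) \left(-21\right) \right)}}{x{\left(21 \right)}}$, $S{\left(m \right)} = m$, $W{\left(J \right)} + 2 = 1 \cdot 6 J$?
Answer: $2236$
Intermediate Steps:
$W{\left(J \right)} = -2 + 6 J$ ($W{\left(J \right)} = -2 + 1 \cdot 6 J = -2 + 6 J$)
$f = 3$ ($f = \frac{\left(-3\right) \left(-21\right)}{21} = 63 \cdot \frac{1}{21} = 3$)
$A = -2233$ ($A = \left(-2 + 6 \cdot 107\right) - 2873 = \left(-2 + 642\right) - 2873 = 640 - 2873 = -2233$)
$f - A = 3 - -2233 = 3 + 2233 = 2236$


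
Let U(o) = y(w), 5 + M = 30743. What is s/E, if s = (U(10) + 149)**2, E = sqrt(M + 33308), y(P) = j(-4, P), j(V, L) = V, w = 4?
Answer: 21025*sqrt(64046)/64046 ≈ 83.079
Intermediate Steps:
M = 30738 (M = -5 + 30743 = 30738)
y(P) = -4
U(o) = -4
E = sqrt(64046) (E = sqrt(30738 + 33308) = sqrt(64046) ≈ 253.07)
s = 21025 (s = (-4 + 149)**2 = 145**2 = 21025)
s/E = 21025/(sqrt(64046)) = 21025*(sqrt(64046)/64046) = 21025*sqrt(64046)/64046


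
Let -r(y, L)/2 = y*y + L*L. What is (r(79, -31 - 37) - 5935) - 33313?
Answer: -60978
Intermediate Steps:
r(y, L) = -2*L**2 - 2*y**2 (r(y, L) = -2*(y*y + L*L) = -2*(y**2 + L**2) = -2*(L**2 + y**2) = -2*L**2 - 2*y**2)
(r(79, -31 - 37) - 5935) - 33313 = ((-2*(-31 - 37)**2 - 2*79**2) - 5935) - 33313 = ((-2*(-68)**2 - 2*6241) - 5935) - 33313 = ((-2*4624 - 12482) - 5935) - 33313 = ((-9248 - 12482) - 5935) - 33313 = (-21730 - 5935) - 33313 = -27665 - 33313 = -60978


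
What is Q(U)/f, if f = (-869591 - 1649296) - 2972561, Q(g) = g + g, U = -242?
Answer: 121/1372862 ≈ 8.8137e-5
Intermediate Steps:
Q(g) = 2*g
f = -5491448 (f = -2518887 - 2972561 = -5491448)
Q(U)/f = (2*(-242))/(-5491448) = -484*(-1/5491448) = 121/1372862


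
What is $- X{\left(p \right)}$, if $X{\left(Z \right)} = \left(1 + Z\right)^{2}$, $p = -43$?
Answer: $-1764$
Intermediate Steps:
$- X{\left(p \right)} = - \left(1 - 43\right)^{2} = - \left(-42\right)^{2} = \left(-1\right) 1764 = -1764$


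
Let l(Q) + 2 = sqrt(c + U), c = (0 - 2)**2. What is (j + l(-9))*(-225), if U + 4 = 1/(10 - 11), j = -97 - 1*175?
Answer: 61650 - 225*I ≈ 61650.0 - 225.0*I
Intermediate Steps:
j = -272 (j = -97 - 175 = -272)
c = 4 (c = (-2)**2 = 4)
U = -5 (U = -4 + 1/(10 - 11) = -4 + 1/(-1) = -4 - 1 = -5)
l(Q) = -2 + I (l(Q) = -2 + sqrt(4 - 5) = -2 + sqrt(-1) = -2 + I)
(j + l(-9))*(-225) = (-272 + (-2 + I))*(-225) = (-274 + I)*(-225) = 61650 - 225*I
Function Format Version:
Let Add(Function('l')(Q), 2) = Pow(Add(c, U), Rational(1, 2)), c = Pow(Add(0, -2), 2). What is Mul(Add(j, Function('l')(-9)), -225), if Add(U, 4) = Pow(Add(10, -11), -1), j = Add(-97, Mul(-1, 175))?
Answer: Add(61650, Mul(-225, I)) ≈ Add(61650., Mul(-225.00, I))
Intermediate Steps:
j = -272 (j = Add(-97, -175) = -272)
c = 4 (c = Pow(-2, 2) = 4)
U = -5 (U = Add(-4, Pow(Add(10, -11), -1)) = Add(-4, Pow(-1, -1)) = Add(-4, -1) = -5)
Function('l')(Q) = Add(-2, I) (Function('l')(Q) = Add(-2, Pow(Add(4, -5), Rational(1, 2))) = Add(-2, Pow(-1, Rational(1, 2))) = Add(-2, I))
Mul(Add(j, Function('l')(-9)), -225) = Mul(Add(-272, Add(-2, I)), -225) = Mul(Add(-274, I), -225) = Add(61650, Mul(-225, I))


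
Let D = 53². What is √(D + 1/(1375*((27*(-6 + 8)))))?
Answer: √68827522830/4950 ≈ 53.000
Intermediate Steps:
D = 2809
√(D + 1/(1375*((27*(-6 + 8))))) = √(2809 + 1/(1375*((27*(-6 + 8))))) = √(2809 + 1/(1375*((27*2)))) = √(2809 + (1/1375)/54) = √(2809 + (1/1375)*(1/54)) = √(2809 + 1/74250) = √(208568251/74250) = √68827522830/4950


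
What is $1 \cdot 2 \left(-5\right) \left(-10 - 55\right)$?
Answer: $650$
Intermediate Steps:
$1 \cdot 2 \left(-5\right) \left(-10 - 55\right) = 2 \left(-5\right) \left(-10 - 55\right) = \left(-10\right) \left(-65\right) = 650$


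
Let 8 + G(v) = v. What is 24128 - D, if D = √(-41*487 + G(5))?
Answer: 24128 - I*√19970 ≈ 24128.0 - 141.32*I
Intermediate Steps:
G(v) = -8 + v
D = I*√19970 (D = √(-41*487 + (-8 + 5)) = √(-19967 - 3) = √(-19970) = I*√19970 ≈ 141.32*I)
24128 - D = 24128 - I*√19970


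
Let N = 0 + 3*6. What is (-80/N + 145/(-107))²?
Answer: 31192225/927369 ≈ 33.635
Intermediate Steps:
N = 18 (N = 0 + 18 = 18)
(-80/N + 145/(-107))² = (-80/18 + 145/(-107))² = (-80*1/18 + 145*(-1/107))² = (-40/9 - 145/107)² = (-5585/963)² = 31192225/927369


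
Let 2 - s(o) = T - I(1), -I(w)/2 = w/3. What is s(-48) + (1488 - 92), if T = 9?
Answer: 4165/3 ≈ 1388.3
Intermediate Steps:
I(w) = -2*w/3
s(o) = -23/3 (s(o) = 2 - (9 - (-2)/3) = 2 - (9 - 1*(-⅔)) = 2 - (9 + ⅔) = 2 - 1*29/3 = 2 - 29/3 = -23/3)
s(-48) + (1488 - 92) = -23/3 + (1488 - 92) = -23/3 + 1396 = 4165/3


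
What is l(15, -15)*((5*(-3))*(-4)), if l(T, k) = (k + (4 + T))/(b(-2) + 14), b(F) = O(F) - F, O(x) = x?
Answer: 120/7 ≈ 17.143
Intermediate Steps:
b(F) = 0 (b(F) = F - F = 0)
l(T, k) = 2/7 + T/14 + k/14 (l(T, k) = (k + (4 + T))/(0 + 14) = (4 + T + k)/14 = (4 + T + k)*(1/14) = 2/7 + T/14 + k/14)
l(15, -15)*((5*(-3))*(-4)) = (2/7 + (1/14)*15 + (1/14)*(-15))*((5*(-3))*(-4)) = (2/7 + 15/14 - 15/14)*(-15*(-4)) = (2/7)*60 = 120/7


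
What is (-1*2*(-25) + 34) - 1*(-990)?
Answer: 1074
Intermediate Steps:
(-1*2*(-25) + 34) - 1*(-990) = (-2*(-25) + 34) + 990 = (50 + 34) + 990 = 84 + 990 = 1074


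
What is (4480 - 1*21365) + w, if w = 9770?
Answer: -7115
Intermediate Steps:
(4480 - 1*21365) + w = (4480 - 1*21365) + 9770 = (4480 - 21365) + 9770 = -16885 + 9770 = -7115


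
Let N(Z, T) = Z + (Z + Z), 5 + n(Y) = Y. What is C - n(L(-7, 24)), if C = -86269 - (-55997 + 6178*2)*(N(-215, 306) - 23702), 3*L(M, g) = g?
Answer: -1062613699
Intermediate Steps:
L(M, g) = g/3
n(Y) = -5 + Y
N(Z, T) = 3*Z (N(Z, T) = Z + 2*Z = 3*Z)
C = -1062613696 (C = -86269 - (-55997 + 6178*2)*(3*(-215) - 23702) = -86269 - (-55997 + 12356)*(-645 - 23702) = -86269 - (-43641)*(-24347) = -86269 - 1*1062527427 = -86269 - 1062527427 = -1062613696)
C - n(L(-7, 24)) = -1062613696 - (-5 + (1/3)*24) = -1062613696 - (-5 + 8) = -1062613696 - 1*3 = -1062613696 - 3 = -1062613699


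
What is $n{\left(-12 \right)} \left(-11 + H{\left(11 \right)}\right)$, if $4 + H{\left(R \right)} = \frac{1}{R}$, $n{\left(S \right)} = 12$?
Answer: $- \frac{1968}{11} \approx -178.91$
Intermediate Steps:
$H{\left(R \right)} = -4 + \frac{1}{R}$
$n{\left(-12 \right)} \left(-11 + H{\left(11 \right)}\right) = 12 \left(-11 - \left(4 - \frac{1}{11}\right)\right) = 12 \left(-11 + \left(-4 + \frac{1}{11}\right)\right) = 12 \left(-11 - \frac{43}{11}\right) = 12 \left(- \frac{164}{11}\right) = - \frac{1968}{11}$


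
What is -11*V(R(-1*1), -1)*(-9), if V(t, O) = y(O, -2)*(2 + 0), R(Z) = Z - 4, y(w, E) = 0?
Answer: 0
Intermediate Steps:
R(Z) = -4 + Z
V(t, O) = 0 (V(t, O) = 0*(2 + 0) = 0*2 = 0)
-11*V(R(-1*1), -1)*(-9) = -11*0*(-9) = 0*(-9) = 0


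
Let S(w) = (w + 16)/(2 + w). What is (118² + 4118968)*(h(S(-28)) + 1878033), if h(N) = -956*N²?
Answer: 1311586340271612/169 ≈ 7.7609e+12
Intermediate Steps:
S(w) = (16 + w)/(2 + w)
(118² + 4118968)*(h(S(-28)) + 1878033) = (118² + 4118968)*(-956*(16 - 28)²/(2 - 28)² + 1878033) = (13924 + 4118968)*(-956*(-12/(-26))² + 1878033) = 4132892*(-956*(-1/26*(-12))² + 1878033) = 4132892*(-956*(6/13)² + 1878033) = 4132892*(-956*36/169 + 1878033) = 4132892*(-34416/169 + 1878033) = 4132892*(317353161/169) = 1311586340271612/169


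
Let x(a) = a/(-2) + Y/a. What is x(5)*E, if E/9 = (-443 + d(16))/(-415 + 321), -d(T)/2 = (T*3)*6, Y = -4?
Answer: -302643/940 ≈ -321.96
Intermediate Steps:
d(T) = -36*T (d(T) = -2*T*3*6 = -2*3*T*6 = -36*T)
x(a) = -4/a - a/2 (x(a) = a/(-2) - 4/a = a*(-½) - 4/a = -a/2 - 4/a = -4/a - a/2)
E = 9171/94 (E = 9*((-443 - 36*16)/(-415 + 321)) = 9*((-443 - 576)/(-94)) = 9*(-1019*(-1/94)) = 9*(1019/94) = 9171/94 ≈ 97.564)
x(5)*E = (-4/5 - ½*5)*(9171/94) = (-4*⅕ - 5/2)*(9171/94) = (-⅘ - 5/2)*(9171/94) = -33/10*9171/94 = -302643/940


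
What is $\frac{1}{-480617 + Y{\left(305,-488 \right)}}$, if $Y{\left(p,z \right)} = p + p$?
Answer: $- \frac{1}{480007} \approx -2.0833 \cdot 10^{-6}$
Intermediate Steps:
$Y{\left(p,z \right)} = 2 p$
$\frac{1}{-480617 + Y{\left(305,-488 \right)}} = \frac{1}{-480617 + 2 \cdot 305} = \frac{1}{-480617 + 610} = \frac{1}{-480007} = - \frac{1}{480007}$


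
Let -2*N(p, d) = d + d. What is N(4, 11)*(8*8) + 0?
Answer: -704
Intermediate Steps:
N(p, d) = -d (N(p, d) = -(d + d)/2 = -d)
N(4, 11)*(8*8) + 0 = (-1*11)*(8*8) + 0 = -11*64 + 0 = -704 + 0 = -704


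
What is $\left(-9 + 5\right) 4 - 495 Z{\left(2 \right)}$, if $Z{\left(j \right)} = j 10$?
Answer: $-9916$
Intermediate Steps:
$Z{\left(j \right)} = 10 j$
$\left(-9 + 5\right) 4 - 495 Z{\left(2 \right)} = \left(-9 + 5\right) 4 - 495 \cdot 10 \cdot 2 = \left(-4\right) 4 - 9900 = -16 - 9900 = -9916$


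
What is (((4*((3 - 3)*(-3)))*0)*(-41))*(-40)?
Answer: 0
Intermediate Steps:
(((4*((3 - 3)*(-3)))*0)*(-41))*(-40) = (((4*(0*(-3)))*0)*(-41))*(-40) = (((4*0)*0)*(-41))*(-40) = ((0*0)*(-41))*(-40) = (0*(-41))*(-40) = 0*(-40) = 0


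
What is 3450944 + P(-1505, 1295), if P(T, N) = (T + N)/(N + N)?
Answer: 127684925/37 ≈ 3.4509e+6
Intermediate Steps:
P(T, N) = (N + T)/(2*N) (P(T, N) = (N + T)/((2*N)) = (N + T)*(1/(2*N)) = (N + T)/(2*N))
3450944 + P(-1505, 1295) = 3450944 + (½)*(1295 - 1505)/1295 = 3450944 + (½)*(1/1295)*(-210) = 3450944 - 3/37 = 127684925/37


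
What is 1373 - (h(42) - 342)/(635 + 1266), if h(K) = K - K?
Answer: 2610415/1901 ≈ 1373.2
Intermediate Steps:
h(K) = 0
1373 - (h(42) - 342)/(635 + 1266) = 1373 - (0 - 342)/(635 + 1266) = 1373 - (-342)/1901 = 1373 - 1*(-342/1901) = 1373 + 342/1901 = 2610415/1901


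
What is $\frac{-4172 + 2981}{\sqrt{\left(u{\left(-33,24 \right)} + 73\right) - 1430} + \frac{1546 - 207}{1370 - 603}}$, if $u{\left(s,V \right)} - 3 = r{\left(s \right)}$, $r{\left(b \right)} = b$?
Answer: $- \frac{7237707}{4838756} + \frac{4145871 i \sqrt{1387}}{4838756} \approx -1.4958 + 31.91 i$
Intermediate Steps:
$u{\left(s,V \right)} = 3 + s$
$\frac{-4172 + 2981}{\sqrt{\left(u{\left(-33,24 \right)} + 73\right) - 1430} + \frac{1546 - 207}{1370 - 603}} = \frac{-4172 + 2981}{\sqrt{\left(\left(3 - 33\right) + 73\right) - 1430} + \frac{1546 - 207}{1370 - 603}} = - \frac{1191}{\sqrt{\left(-30 + 73\right) - 1430} + \frac{1339}{767}} = - \frac{1191}{\sqrt{43 - 1430} + 1339 \cdot \frac{1}{767}} = - \frac{1191}{\sqrt{-1387} + \frac{103}{59}} = - \frac{1191}{i \sqrt{1387} + \frac{103}{59}} = - \frac{1191}{\frac{103}{59} + i \sqrt{1387}}$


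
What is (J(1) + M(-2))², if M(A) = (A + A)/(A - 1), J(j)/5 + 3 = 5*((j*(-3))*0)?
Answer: 1681/9 ≈ 186.78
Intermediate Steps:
J(j) = -15 (J(j) = -15 + 5*(5*((j*(-3))*0)) = -15 + 5*(5*(-3*j*0)) = -15 + 5*(5*0) = -15 + 5*0 = -15 + 0 = -15)
M(A) = 2*A/(-1 + A) (M(A) = (2*A)/(-1 + A) = 2*A/(-1 + A))
(J(1) + M(-2))² = (-15 + 2*(-2)/(-1 - 2))² = (-15 + 2*(-2)/(-3))² = (-15 + 2*(-2)*(-⅓))² = (-15 + 4/3)² = (-41/3)² = 1681/9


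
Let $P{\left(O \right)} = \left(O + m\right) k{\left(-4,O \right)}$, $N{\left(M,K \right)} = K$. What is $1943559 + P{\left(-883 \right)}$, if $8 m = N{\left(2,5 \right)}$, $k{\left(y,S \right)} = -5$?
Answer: $\frac{15583767}{8} \approx 1.948 \cdot 10^{6}$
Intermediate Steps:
$m = \frac{5}{8}$ ($m = \frac{1}{8} \cdot 5 = \frac{5}{8} \approx 0.625$)
$P{\left(O \right)} = - \frac{25}{8} - 5 O$ ($P{\left(O \right)} = \left(O + \frac{5}{8}\right) \left(-5\right) = \left(\frac{5}{8} + O\right) \left(-5\right) = - \frac{25}{8} - 5 O$)
$1943559 + P{\left(-883 \right)} = 1943559 - - \frac{35295}{8} = 1943559 + \left(- \frac{25}{8} + 4415\right) = 1943559 + \frac{35295}{8} = \frac{15583767}{8}$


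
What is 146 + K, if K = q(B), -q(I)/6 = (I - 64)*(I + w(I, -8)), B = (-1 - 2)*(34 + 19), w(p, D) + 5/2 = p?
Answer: -428683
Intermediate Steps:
w(p, D) = -5/2 + p
B = -159 (B = -3*53 = -159)
q(I) = -6*(-64 + I)*(-5/2 + 2*I) (q(I) = -6*(I - 64)*(I + (-5/2 + I)) = -6*(-64 + I)*(-5/2 + 2*I))
K = -428829 (K = -960 - 12*(-159)² + 783*(-159) = -960 - 12*25281 - 124497 = -960 - 303372 - 124497 = -428829)
146 + K = 146 - 428829 = -428683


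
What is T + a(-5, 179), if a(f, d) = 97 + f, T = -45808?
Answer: -45716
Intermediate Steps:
T + a(-5, 179) = -45808 + (97 - 5) = -45808 + 92 = -45716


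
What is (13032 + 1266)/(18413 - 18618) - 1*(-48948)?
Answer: 10020042/205 ≈ 48878.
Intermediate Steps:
(13032 + 1266)/(18413 - 18618) - 1*(-48948) = 14298/(-205) + 48948 = 14298*(-1/205) + 48948 = -14298/205 + 48948 = 10020042/205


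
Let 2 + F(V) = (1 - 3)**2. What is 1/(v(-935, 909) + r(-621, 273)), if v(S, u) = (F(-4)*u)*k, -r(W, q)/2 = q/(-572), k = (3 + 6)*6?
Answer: 22/2159805 ≈ 1.0186e-5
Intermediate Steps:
k = 54 (k = 9*6 = 54)
F(V) = 2 (F(V) = -2 + (1 - 3)**2 = -2 + (-2)**2 = -2 + 4 = 2)
r(W, q) = q/286 (r(W, q) = -2*q/(-572) = -2*q*(-1)/572 = -(-1)*q/286 = q/286)
v(S, u) = 108*u (v(S, u) = (2*u)*54 = 108*u)
1/(v(-935, 909) + r(-621, 273)) = 1/(108*909 + (1/286)*273) = 1/(98172 + 21/22) = 1/(2159805/22) = 22/2159805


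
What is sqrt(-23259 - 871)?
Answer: I*sqrt(24130) ≈ 155.34*I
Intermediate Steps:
sqrt(-23259 - 871) = sqrt(-24130) = I*sqrt(24130)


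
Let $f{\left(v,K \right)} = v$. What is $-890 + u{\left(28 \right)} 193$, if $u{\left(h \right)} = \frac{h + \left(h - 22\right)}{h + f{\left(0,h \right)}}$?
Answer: $- \frac{9179}{14} \approx -655.64$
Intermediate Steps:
$u{\left(h \right)} = \frac{-22 + 2 h}{h}$ ($u{\left(h \right)} = \frac{h + \left(h - 22\right)}{h + 0} = \frac{h + \left(-22 + h\right)}{h} = \frac{-22 + 2 h}{h}$)
$-890 + u{\left(28 \right)} 193 = -890 + \left(2 - \frac{22}{28}\right) 193 = -890 + \left(2 - \frac{11}{14}\right) 193 = -890 + \frac{17}{14} \cdot 193 = -890 + \frac{3281}{14} = - \frac{9179}{14}$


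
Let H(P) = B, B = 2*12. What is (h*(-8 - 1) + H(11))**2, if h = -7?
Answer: 7569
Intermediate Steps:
B = 24
H(P) = 24
(h*(-8 - 1) + H(11))**2 = (-7*(-8 - 1) + 24)**2 = (-7*(-9) + 24)**2 = (63 + 24)**2 = 87**2 = 7569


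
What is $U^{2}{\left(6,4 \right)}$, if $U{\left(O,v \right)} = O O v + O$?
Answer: $22500$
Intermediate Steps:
$U{\left(O,v \right)} = O + v O^{2}$ ($U{\left(O,v \right)} = O^{2} v + O = v O^{2} + O = O + v O^{2}$)
$U^{2}{\left(6,4 \right)} = \left(6 \left(1 + 6 \cdot 4\right)\right)^{2} = \left(6 \left(1 + 24\right)\right)^{2} = \left(6 \cdot 25\right)^{2} = 150^{2} = 22500$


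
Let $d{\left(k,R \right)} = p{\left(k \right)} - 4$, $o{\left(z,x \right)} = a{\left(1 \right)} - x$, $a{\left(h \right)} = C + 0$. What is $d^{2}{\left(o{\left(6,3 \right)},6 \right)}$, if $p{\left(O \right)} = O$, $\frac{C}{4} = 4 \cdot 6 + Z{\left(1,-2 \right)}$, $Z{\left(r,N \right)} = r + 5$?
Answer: $12769$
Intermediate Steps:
$Z{\left(r,N \right)} = 5 + r$
$C = 120$ ($C = 4 \left(4 \cdot 6 + \left(5 + 1\right)\right) = 4 \left(24 + 6\right) = 4 \cdot 30 = 120$)
$a{\left(h \right)} = 120$ ($a{\left(h \right)} = 120 + 0 = 120$)
$o{\left(z,x \right)} = 120 - x$
$d{\left(k,R \right)} = -4 + k$ ($d{\left(k,R \right)} = k - 4 = -4 + k$)
$d^{2}{\left(o{\left(6,3 \right)},6 \right)} = \left(-4 + \left(120 - 3\right)\right)^{2} = \left(-4 + 117\right)^{2} = 113^{2} = 12769$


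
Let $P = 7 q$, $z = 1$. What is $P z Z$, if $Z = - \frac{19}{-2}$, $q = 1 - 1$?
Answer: $0$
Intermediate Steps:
$q = 0$
$Z = \frac{19}{2}$ ($Z = \left(-19\right) \left(- \frac{1}{2}\right) = \frac{19}{2} \approx 9.5$)
$P = 0$ ($P = 7 \cdot 0 = 0$)
$P z Z = 0 \cdot 1 \cdot \frac{19}{2} = 0 \cdot \frac{19}{2} = 0$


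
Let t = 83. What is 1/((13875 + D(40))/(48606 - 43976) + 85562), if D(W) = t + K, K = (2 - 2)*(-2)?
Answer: 2315/198083009 ≈ 1.1687e-5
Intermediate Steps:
K = 0 (K = 0*(-2) = 0)
D(W) = 83 (D(W) = 83 + 0 = 83)
1/((13875 + D(40))/(48606 - 43976) + 85562) = 1/((13875 + 83)/(48606 - 43976) + 85562) = 1/(13958/4630 + 85562) = 1/(13958*(1/4630) + 85562) = 1/(6979/2315 + 85562) = 1/(198083009/2315) = 2315/198083009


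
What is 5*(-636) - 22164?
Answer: -25344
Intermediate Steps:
5*(-636) - 22164 = -3180 - 22164 = -25344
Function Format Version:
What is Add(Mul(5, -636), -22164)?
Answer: -25344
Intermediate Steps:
Add(Mul(5, -636), -22164) = Add(-3180, -22164) = -25344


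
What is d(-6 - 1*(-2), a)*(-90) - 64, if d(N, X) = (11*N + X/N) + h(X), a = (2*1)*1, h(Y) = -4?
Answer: 4301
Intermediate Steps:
a = 2 (a = 2*1 = 2)
d(N, X) = -4 + 11*N + X/N (d(N, X) = (11*N + X/N) - 4 = -4 + 11*N + X/N)
d(-6 - 1*(-2), a)*(-90) - 64 = (-4 + 11*(-6 - 1*(-2)) + 2/(-6 - 1*(-2)))*(-90) - 64 = (-4 + 11*(-6 + 2) + 2/(-6 + 2))*(-90) - 64 = (-4 + 11*(-4) + 2/(-4))*(-90) - 64 = (-4 - 44 + 2*(-¼))*(-90) - 64 = (-4 - 44 - ½)*(-90) - 64 = -97/2*(-90) - 64 = 4365 - 64 = 4301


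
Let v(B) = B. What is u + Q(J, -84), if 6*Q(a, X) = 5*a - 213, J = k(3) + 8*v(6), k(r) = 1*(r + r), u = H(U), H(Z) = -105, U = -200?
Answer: -191/2 ≈ -95.500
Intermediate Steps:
u = -105
k(r) = 2*r (k(r) = 1*(2*r) = 2*r)
J = 54 (J = 2*3 + 8*6 = 6 + 48 = 54)
Q(a, X) = -71/2 + 5*a/6 (Q(a, X) = (5*a - 213)/6 = (-213 + 5*a)/6 = -71/2 + 5*a/6)
u + Q(J, -84) = -105 + (-71/2 + (⅚)*54) = -105 + (-71/2 + 45) = -105 + 19/2 = -191/2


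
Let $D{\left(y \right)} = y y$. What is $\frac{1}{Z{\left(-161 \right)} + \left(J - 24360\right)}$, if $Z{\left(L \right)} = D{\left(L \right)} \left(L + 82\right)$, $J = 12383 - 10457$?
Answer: $- \frac{1}{2070193} \approx -4.8305 \cdot 10^{-7}$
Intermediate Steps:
$D{\left(y \right)} = y^{2}$
$J = 1926$
$Z{\left(L \right)} = L^{2} \left(82 + L\right)$ ($Z{\left(L \right)} = L^{2} \left(L + 82\right) = L^{2} \left(82 + L\right)$)
$\frac{1}{Z{\left(-161 \right)} + \left(J - 24360\right)} = \frac{1}{\left(-161\right)^{2} \left(82 - 161\right) + \left(1926 - 24360\right)} = \frac{1}{25921 \left(-79\right) - 22434} = \frac{1}{-2047759 - 22434} = \frac{1}{-2070193} = - \frac{1}{2070193}$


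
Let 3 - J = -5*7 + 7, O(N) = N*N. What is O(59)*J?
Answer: 107911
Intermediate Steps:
O(N) = N²
J = 31 (J = 3 - (-5*7 + 7) = 3 - (-35 + 7) = 3 - 1*(-28) = 3 + 28 = 31)
O(59)*J = 59²*31 = 3481*31 = 107911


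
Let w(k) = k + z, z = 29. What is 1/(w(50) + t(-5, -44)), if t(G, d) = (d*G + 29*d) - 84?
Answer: -1/1061 ≈ -0.00094251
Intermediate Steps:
t(G, d) = -84 + 29*d + G*d (t(G, d) = (G*d + 29*d) - 84 = (29*d + G*d) - 84 = -84 + 29*d + G*d)
w(k) = 29 + k (w(k) = k + 29 = 29 + k)
1/(w(50) + t(-5, -44)) = 1/((29 + 50) + (-84 + 29*(-44) - 5*(-44))) = 1/(79 + (-84 - 1276 + 220)) = 1/(79 - 1140) = 1/(-1061) = -1/1061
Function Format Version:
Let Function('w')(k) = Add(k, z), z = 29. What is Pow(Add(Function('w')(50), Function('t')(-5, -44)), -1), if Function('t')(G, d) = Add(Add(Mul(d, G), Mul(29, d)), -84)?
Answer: Rational(-1, 1061) ≈ -0.00094251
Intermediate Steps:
Function('t')(G, d) = Add(-84, Mul(29, d), Mul(G, d)) (Function('t')(G, d) = Add(Add(Mul(G, d), Mul(29, d)), -84) = Add(Add(Mul(29, d), Mul(G, d)), -84) = Add(-84, Mul(29, d), Mul(G, d)))
Function('w')(k) = Add(29, k) (Function('w')(k) = Add(k, 29) = Add(29, k))
Pow(Add(Function('w')(50), Function('t')(-5, -44)), -1) = Pow(Add(Add(29, 50), Add(-84, Mul(29, -44), Mul(-5, -44))), -1) = Pow(Add(79, Add(-84, -1276, 220)), -1) = Pow(Add(79, -1140), -1) = Pow(-1061, -1) = Rational(-1, 1061)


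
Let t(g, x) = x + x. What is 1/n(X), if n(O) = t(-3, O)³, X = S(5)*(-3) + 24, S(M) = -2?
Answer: 1/216000 ≈ 4.6296e-6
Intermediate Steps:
X = 30 (X = -2*(-3) + 24 = 6 + 24 = 30)
t(g, x) = 2*x
n(O) = 8*O³ (n(O) = (2*O)³ = 8*O³)
1/n(X) = 1/(8*30³) = 1/(8*27000) = 1/216000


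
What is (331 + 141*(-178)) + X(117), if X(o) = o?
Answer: -24650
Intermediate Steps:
(331 + 141*(-178)) + X(117) = (331 + 141*(-178)) + 117 = (331 - 25098) + 117 = -24767 + 117 = -24650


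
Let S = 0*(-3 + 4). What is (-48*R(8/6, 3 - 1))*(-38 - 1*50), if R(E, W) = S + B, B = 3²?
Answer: 38016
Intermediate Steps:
B = 9
S = 0 (S = 0*1 = 0)
R(E, W) = 9 (R(E, W) = 0 + 9 = 9)
(-48*R(8/6, 3 - 1))*(-38 - 1*50) = (-48*9)*(-38 - 1*50) = -432*(-38 - 50) = -432*(-88) = 38016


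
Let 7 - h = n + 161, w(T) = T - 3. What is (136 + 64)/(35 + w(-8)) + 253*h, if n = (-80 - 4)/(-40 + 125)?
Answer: -9869429/255 ≈ -38704.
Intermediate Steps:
n = -84/85 ≈ -0.98824
w(T) = -3 + T
h = -13006/85 (h = 7 - (-84/85 + 161) = 7 - 1*13601/85 = 7 - 13601/85 = -13006/85 ≈ -153.01)
(136 + 64)/(35 + w(-8)) + 253*h = (136 + 64)/(35 + (-3 - 8)) + 253*(-13006/85) = 200/(35 - 11) - 3290518/85 = 200/24 - 3290518/85 = 200*(1/24) - 3290518/85 = 25/3 - 3290518/85 = -9869429/255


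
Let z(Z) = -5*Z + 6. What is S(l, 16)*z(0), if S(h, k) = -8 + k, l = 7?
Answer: 48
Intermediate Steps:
z(Z) = 6 - 5*Z
S(l, 16)*z(0) = (-8 + 16)*(6 - 5*0) = 8*(6 + 0) = 8*6 = 48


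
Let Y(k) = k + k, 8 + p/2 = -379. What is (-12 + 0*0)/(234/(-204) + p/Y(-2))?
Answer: -34/545 ≈ -0.062385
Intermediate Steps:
p = -774 (p = -16 + 2*(-379) = -16 - 758 = -774)
Y(k) = 2*k
(-12 + 0*0)/(234/(-204) + p/Y(-2)) = (-12 + 0*0)/(234/(-204) - 774/(2*(-2))) = (-12 + 0)/(234*(-1/204) - 774/(-4)) = -12/(-39/34 - 774*(-¼)) = -12/(-39/34 + 387/2) = -12/3270/17 = -12*17/3270 = -34/545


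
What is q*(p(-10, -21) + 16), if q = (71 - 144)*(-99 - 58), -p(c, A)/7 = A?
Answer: 1868143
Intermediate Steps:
p(c, A) = -7*A
q = 11461 (q = -73*(-157) = 11461)
q*(p(-10, -21) + 16) = 11461*(-7*(-21) + 16) = 11461*(147 + 16) = 11461*163 = 1868143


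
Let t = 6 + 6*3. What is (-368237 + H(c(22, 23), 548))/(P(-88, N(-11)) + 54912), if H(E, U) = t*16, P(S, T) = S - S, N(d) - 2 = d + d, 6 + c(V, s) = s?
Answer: -367853/54912 ≈ -6.6990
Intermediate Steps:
c(V, s) = -6 + s
t = 24 (t = 6 + 18 = 24)
N(d) = 2 + 2*d (N(d) = 2 + (d + d) = 2 + 2*d)
P(S, T) = 0
H(E, U) = 384 (H(E, U) = 24*16 = 384)
(-368237 + H(c(22, 23), 548))/(P(-88, N(-11)) + 54912) = (-368237 + 384)/(0 + 54912) = -367853/54912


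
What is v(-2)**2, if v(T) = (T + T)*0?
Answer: 0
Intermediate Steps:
v(T) = 0 (v(T) = (2*T)*0 = 0)
v(-2)**2 = 0**2 = 0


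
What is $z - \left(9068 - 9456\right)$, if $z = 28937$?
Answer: $29325$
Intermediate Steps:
$z - \left(9068 - 9456\right) = 28937 - \left(9068 - 9456\right) = 28937 - -388 = 28937 + 388 = 29325$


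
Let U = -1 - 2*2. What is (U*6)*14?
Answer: -420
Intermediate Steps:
U = -5 (U = -1 - 4 = -5)
(U*6)*14 = -5*6*14 = -30*14 = -420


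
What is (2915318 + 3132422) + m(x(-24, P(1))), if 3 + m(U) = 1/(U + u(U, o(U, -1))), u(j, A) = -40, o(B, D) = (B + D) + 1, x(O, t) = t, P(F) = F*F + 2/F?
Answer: 223766268/37 ≈ 6.0477e+6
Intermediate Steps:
P(F) = F**2 + 2/F
o(B, D) = 1 + B + D
m(U) = -3 + 1/(-40 + U) (m(U) = -3 + 1/(U - 40) = -3 + 1/(-40 + U))
(2915318 + 3132422) + m(x(-24, P(1))) = (2915318 + 3132422) + (121 - 3*(2 + 1**3)/1)/(-40 + (2 + 1**3)/1) = 6047740 + (121 - 3*(2 + 1))/(-40 + 1*(2 + 1)) = 6047740 + (121 - 3*3)/(-40 + 1*3) = 6047740 + (121 - 3*3)/(-40 + 3) = 6047740 + (121 - 9)/(-37) = 6047740 - 1/37*112 = 6047740 - 112/37 = 223766268/37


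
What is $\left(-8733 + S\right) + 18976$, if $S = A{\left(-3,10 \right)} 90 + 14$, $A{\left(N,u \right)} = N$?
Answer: $9987$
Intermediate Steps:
$S = -256$ ($S = \left(-3\right) 90 + 14 = -270 + 14 = -256$)
$\left(-8733 + S\right) + 18976 = \left(-8733 - 256\right) + 18976 = -8989 + 18976 = 9987$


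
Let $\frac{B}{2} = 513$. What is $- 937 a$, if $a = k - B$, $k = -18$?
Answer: $978228$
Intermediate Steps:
$B = 1026$ ($B = 2 \cdot 513 = 1026$)
$a = -1044$ ($a = -18 - 1026 = -1044$)
$- 937 a = \left(-937\right) \left(-1044\right) = 978228$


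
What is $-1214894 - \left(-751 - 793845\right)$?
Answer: $-420298$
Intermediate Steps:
$-1214894 - \left(-751 - 793845\right) = -1214894 - -794596 = -1214894 + 794596 = -420298$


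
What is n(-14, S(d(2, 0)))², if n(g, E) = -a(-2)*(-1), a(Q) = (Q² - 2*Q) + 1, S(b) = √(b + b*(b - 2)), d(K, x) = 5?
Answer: 81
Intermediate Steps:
S(b) = √(b + b*(-2 + b))
a(Q) = 1 + Q² - 2*Q
n(g, E) = 9 (n(g, E) = -(1 + (-2)² - 2*(-2))*(-1) = -(1 + 4 + 4)*(-1) = -1*9*(-1) = -9*(-1) = 9)
n(-14, S(d(2, 0)))² = 9² = 81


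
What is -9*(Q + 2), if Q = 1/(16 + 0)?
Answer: -297/16 ≈ -18.563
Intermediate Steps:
Q = 1/16 ≈ 0.062500
-9*(Q + 2) = -9*(1/16 + 2) = -9*33/16 = -297/16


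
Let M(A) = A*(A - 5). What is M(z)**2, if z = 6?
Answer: 36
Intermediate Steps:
M(A) = A*(-5 + A)
M(z)**2 = (6*(-5 + 6))**2 = (6*1)**2 = 6**2 = 36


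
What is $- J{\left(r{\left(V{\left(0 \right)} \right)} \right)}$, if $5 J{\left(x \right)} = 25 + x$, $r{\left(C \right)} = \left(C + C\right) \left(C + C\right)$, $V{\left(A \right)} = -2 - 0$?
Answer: $- \frac{41}{5} \approx -8.2$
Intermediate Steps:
$V{\left(A \right)} = -2$ ($V{\left(A \right)} = -2 + 0 = -2$)
$r{\left(C \right)} = 4 C^{2}$ ($r{\left(C \right)} = 2 C 2 C = 4 C^{2}$)
$J{\left(x \right)} = 5 + \frac{x}{5}$ ($J{\left(x \right)} = \frac{25 + x}{5} = 5 + \frac{x}{5}$)
$- J{\left(r{\left(V{\left(0 \right)} \right)} \right)} = - (5 + \frac{4 \left(-2\right)^{2}}{5}) = - (5 + \frac{4 \cdot 4}{5}) = - (5 + \frac{1}{5} \cdot 16) = - (5 + \frac{16}{5}) = \left(-1\right) \frac{41}{5} = - \frac{41}{5}$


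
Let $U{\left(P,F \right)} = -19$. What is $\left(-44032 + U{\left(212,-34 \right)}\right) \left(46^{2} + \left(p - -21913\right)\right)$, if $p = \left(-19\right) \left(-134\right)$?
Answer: $-1170655325$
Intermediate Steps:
$p = 2546$
$\left(-44032 + U{\left(212,-34 \right)}\right) \left(46^{2} + \left(p - -21913\right)\right) = \left(-44032 - 19\right) \left(46^{2} + \left(2546 - -21913\right)\right) = - 44051 \left(2116 + \left(2546 + 21913\right)\right) = - 44051 \left(2116 + 24459\right) = \left(-44051\right) 26575 = -1170655325$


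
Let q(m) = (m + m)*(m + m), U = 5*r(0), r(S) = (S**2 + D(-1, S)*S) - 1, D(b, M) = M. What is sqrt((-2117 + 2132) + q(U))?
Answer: sqrt(115) ≈ 10.724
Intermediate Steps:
r(S) = -1 + 2*S**2 (r(S) = (S**2 + S*S) - 1 = (S**2 + S**2) - 1 = 2*S**2 - 1 = -1 + 2*S**2)
U = -5 (U = 5*(-1 + 2*0**2) = 5*(-1 + 2*0) = 5*(-1 + 0) = 5*(-1) = -5)
q(m) = 4*m**2 (q(m) = (2*m)*(2*m) = 4*m**2)
sqrt((-2117 + 2132) + q(U)) = sqrt((-2117 + 2132) + 4*(-5)**2) = sqrt(15 + 4*25) = sqrt(15 + 100) = sqrt(115)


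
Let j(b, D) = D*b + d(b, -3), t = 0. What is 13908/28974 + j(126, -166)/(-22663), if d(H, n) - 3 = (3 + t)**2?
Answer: 153478250/109439627 ≈ 1.4024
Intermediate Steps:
d(H, n) = 12 (d(H, n) = 3 + (3 + 0)**2 = 3 + 3**2 = 3 + 9 = 12)
j(b, D) = 12 + D*b (j(b, D) = D*b + 12 = 12 + D*b)
13908/28974 + j(126, -166)/(-22663) = 13908/28974 + (12 - 166*126)/(-22663) = 13908*(1/28974) + (12 - 20916)*(-1/22663) = 2318/4829 - 20904*(-1/22663) = 2318/4829 + 20904/22663 = 153478250/109439627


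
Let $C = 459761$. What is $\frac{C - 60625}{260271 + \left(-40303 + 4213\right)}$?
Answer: $\frac{399136}{224181} \approx 1.7804$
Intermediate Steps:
$\frac{C - 60625}{260271 + \left(-40303 + 4213\right)} = \frac{459761 - 60625}{260271 + \left(-40303 + 4213\right)} = \frac{399136}{260271 - 36090} = \frac{399136}{224181}$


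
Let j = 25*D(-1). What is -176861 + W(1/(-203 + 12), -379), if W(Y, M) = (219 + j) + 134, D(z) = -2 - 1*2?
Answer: -176608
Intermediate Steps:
D(z) = -4 (D(z) = -2 - 2 = -4)
j = -100 (j = 25*(-4) = -100)
W(Y, M) = 253 (W(Y, M) = (219 - 100) + 134 = 119 + 134 = 253)
-176861 + W(1/(-203 + 12), -379) = -176861 + 253 = -176608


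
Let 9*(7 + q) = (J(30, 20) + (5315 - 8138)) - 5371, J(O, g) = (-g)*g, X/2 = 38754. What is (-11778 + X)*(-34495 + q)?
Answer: -6991743920/3 ≈ -2.3306e+9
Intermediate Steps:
X = 77508 (X = 2*38754 = 77508)
J(O, g) = -g²
q = -8657/9 (q = -7 + ((-1*20² + (5315 - 8138)) - 5371)/9 = -7 + ((-1*400 - 2823) - 5371)/9 = -7 + ((-400 - 2823) - 5371)/9 = -7 + (-3223 - 5371)/9 = -7 + (⅑)*(-8594) = -7 - 8594/9 = -8657/9 ≈ -961.89)
(-11778 + X)*(-34495 + q) = (-11778 + 77508)*(-34495 - 8657/9) = 65730*(-319112/9) = -6991743920/3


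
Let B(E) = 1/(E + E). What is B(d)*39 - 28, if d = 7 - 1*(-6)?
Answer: -53/2 ≈ -26.500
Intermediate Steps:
d = 13 (d = 7 + 6 = 13)
B(E) = 1/(2*E)
B(d)*39 - 28 = ((½)/13)*39 - 28 = ((½)*(1/13))*39 - 28 = (1/26)*39 - 28 = 3/2 - 28 = -53/2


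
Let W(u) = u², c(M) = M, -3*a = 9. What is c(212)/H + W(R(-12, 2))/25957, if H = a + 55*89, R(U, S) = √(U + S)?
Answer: 1363491/31745411 ≈ 0.042951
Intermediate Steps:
a = -3 (a = -⅓*9 = -3)
R(U, S) = √(S + U)
H = 4892 (H = -3 + 55*89 = -3 + 4895 = 4892)
c(212)/H + W(R(-12, 2))/25957 = 212/4892 + (√(2 - 12))²/25957 = 212*(1/4892) + (√(-10))²*(1/25957) = 53/1223 + (I*√10)²*(1/25957) = 53/1223 - 10*1/25957 = 53/1223 - 10/25957 = 1363491/31745411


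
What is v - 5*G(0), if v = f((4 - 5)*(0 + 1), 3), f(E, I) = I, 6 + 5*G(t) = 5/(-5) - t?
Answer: 10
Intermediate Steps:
G(t) = -7/5 - t/5 (G(t) = -6/5 + (5/(-5) - t)/5 = -6/5 + (5*(-⅕) - t)/5 = -6/5 + (-1 - t)/5 = -6/5 + (-⅕ - t/5) = -7/5 - t/5)
v = 3
v - 5*G(0) = 3 - 5*(-7/5 - ⅕*0) = 3 - 5*(-7/5 + 0) = 3 - 5*(-7/5) = 3 + 7 = 10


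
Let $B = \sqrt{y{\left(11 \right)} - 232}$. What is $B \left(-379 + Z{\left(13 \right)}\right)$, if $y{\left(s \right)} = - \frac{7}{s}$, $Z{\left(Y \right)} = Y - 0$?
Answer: $- \frac{366 i \sqrt{28149}}{11} \approx - 5582.4 i$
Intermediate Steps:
$Z{\left(Y \right)} = Y$ ($Z{\left(Y \right)} = Y + 0 = Y$)
$B = \frac{i \sqrt{28149}}{11}$ ($B = \sqrt{- \frac{7}{11} - 232} = \sqrt{- \frac{2559}{11}} = \frac{i \sqrt{28149}}{11} \approx 15.252 i$)
$B \left(-379 + Z{\left(13 \right)}\right) = \frac{i \sqrt{28149}}{11} \left(-379 + 13\right) = \frac{i \sqrt{28149}}{11} \left(-366\right) = - \frac{366 i \sqrt{28149}}{11}$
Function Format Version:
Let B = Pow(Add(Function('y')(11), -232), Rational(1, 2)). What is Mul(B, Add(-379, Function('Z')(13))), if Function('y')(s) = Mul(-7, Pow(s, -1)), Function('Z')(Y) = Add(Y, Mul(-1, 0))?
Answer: Mul(Rational(-366, 11), I, Pow(28149, Rational(1, 2))) ≈ Mul(-5582.4, I)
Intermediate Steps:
Function('Z')(Y) = Y (Function('Z')(Y) = Add(Y, 0) = Y)
B = Mul(Rational(1, 11), I, Pow(28149, Rational(1, 2))) (B = Pow(Add(Mul(-7, Pow(11, -1)), -232), Rational(1, 2)) = Pow(Add(Mul(-7, Rational(1, 11)), -232), Rational(1, 2)) = Pow(Add(Rational(-7, 11), -232), Rational(1, 2)) = Pow(Rational(-2559, 11), Rational(1, 2)) = Mul(Rational(1, 11), I, Pow(28149, Rational(1, 2))) ≈ Mul(15.252, I))
Mul(B, Add(-379, Function('Z')(13))) = Mul(Mul(Rational(1, 11), I, Pow(28149, Rational(1, 2))), Add(-379, 13)) = Mul(Mul(Rational(1, 11), I, Pow(28149, Rational(1, 2))), -366) = Mul(Rational(-366, 11), I, Pow(28149, Rational(1, 2)))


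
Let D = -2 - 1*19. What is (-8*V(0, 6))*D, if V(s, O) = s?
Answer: 0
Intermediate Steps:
D = -21 (D = -2 - 19 = -21)
(-8*V(0, 6))*D = -8*0*(-21) = 0*(-21) = 0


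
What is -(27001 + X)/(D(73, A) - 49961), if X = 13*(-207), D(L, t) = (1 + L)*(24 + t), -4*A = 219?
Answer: 48620/104473 ≈ 0.46538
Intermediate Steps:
A = -219/4 (A = -¼*219 = -219/4 ≈ -54.750)
X = -2691
-(27001 + X)/(D(73, A) - 49961) = -(27001 - 2691)/((24 - 219/4 + 24*73 + 73*(-219/4)) - 49961) = -24310/((24 - 219/4 + 1752 - 15987/4) - 49961) = -24310/(-4551/2 - 49961) = -24310/(-104473/2) = -24310*(-2)/104473 = -1*(-48620/104473) = 48620/104473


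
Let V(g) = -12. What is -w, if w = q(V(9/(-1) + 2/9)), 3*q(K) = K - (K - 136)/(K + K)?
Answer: 109/18 ≈ 6.0556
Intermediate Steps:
q(K) = K/3 - (-136 + K)/(6*K) (q(K) = (K - (K - 136)/(K + K))/3 = (K - (-136 + K)/(2*K))/3 = K/3 - (-136 + K)/(6*K))
w = -109/18 (w = (⅙)*(136 - 12*(-1 + 2*(-12)))/(-12) = (⅙)*(-1/12)*(136 - 12*(-1 - 24)) = (⅙)*(-1/12)*(136 - 12*(-25)) = (⅙)*(-1/12)*(136 + 300) = (⅙)*(-1/12)*436 = -109/18 ≈ -6.0556)
-w = -1*(-109/18) = 109/18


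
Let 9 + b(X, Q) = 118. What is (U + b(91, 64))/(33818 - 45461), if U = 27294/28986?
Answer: -531128/56247333 ≈ -0.0094427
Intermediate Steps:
b(X, Q) = 109 (b(X, Q) = -9 + 118 = 109)
U = 4549/4831 (U = 27294*(1/28986) = 4549/4831 ≈ 0.94163)
(U + b(91, 64))/(33818 - 45461) = (4549/4831 + 109)/(33818 - 45461) = (531128/4831)/(-11643) = (531128/4831)*(-1/11643) = -531128/56247333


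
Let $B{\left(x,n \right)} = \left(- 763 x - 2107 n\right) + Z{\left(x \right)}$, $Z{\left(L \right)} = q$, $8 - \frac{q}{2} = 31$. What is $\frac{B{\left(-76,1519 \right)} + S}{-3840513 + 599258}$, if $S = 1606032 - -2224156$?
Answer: $- \frac{687597}{3241255} \approx -0.21214$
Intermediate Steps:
$q = -46$ ($q = 16 - 62 = -46$)
$S = 3830188$ ($S = 1606032 + 2224156 = 3830188$)
$Z{\left(L \right)} = -46$
$B{\left(x,n \right)} = -46 - 2107 n - 763 x$ ($B{\left(x,n \right)} = \left(- 763 x - 2107 n\right) - 46 = \left(- 2107 n - 763 x\right) - 46 = -46 - 2107 n - 763 x$)
$\frac{B{\left(-76,1519 \right)} + S}{-3840513 + 599258} = \frac{\left(-46 - 3200533 - -57988\right) + 3830188}{-3840513 + 599258} = \frac{\left(-46 - 3200533 + 57988\right) + 3830188}{-3241255} = \left(-3142591 + 3830188\right) \left(- \frac{1}{3241255}\right) = 687597 \left(- \frac{1}{3241255}\right) = - \frac{687597}{3241255}$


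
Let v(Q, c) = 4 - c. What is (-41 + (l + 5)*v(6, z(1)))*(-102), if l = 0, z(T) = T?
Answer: 2652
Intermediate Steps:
(-41 + (l + 5)*v(6, z(1)))*(-102) = (-41 + (0 + 5)*(4 - 1*1))*(-102) = (-41 + 5*(4 - 1))*(-102) = (-41 + 5*3)*(-102) = (-41 + 15)*(-102) = -26*(-102) = 2652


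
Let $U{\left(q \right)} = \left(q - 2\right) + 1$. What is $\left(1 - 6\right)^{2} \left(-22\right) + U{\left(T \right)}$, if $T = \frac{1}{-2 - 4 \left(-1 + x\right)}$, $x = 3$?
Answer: $- \frac{5511}{10} \approx -551.1$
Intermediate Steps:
$T = - \frac{1}{10}$ ($T = \frac{1}{-2 - 4 \left(-1 + 3\right)} = \frac{1}{-2 - 8} = \frac{1}{-10} = - \frac{1}{10} \approx -0.1$)
$U{\left(q \right)} = -1 + q$ ($U{\left(q \right)} = \left(-2 + q\right) + 1 = -1 + q$)
$\left(1 - 6\right)^{2} \left(-22\right) + U{\left(T \right)} = \left(1 - 6\right)^{2} \left(-22\right) - \frac{11}{10} = \left(-5\right)^{2} \left(-22\right) - \frac{11}{10} = 25 \left(-22\right) - \frac{11}{10} = -550 - \frac{11}{10} = - \frac{5511}{10}$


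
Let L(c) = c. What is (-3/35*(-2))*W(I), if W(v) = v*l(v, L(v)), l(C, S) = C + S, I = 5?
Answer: 60/7 ≈ 8.5714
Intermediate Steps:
W(v) = 2*v**2 (W(v) = v*(v + v) = v*(2*v) = 2*v**2)
(-3/35*(-2))*W(I) = (-3/35*(-2))*(2*5**2) = (-3*1/35*(-2))*(2*25) = -3/35*(-2)*50 = (6/35)*50 = 60/7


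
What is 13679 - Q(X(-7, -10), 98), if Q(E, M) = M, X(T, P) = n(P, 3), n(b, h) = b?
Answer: 13581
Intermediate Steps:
X(T, P) = P
13679 - Q(X(-7, -10), 98) = 13679 - 1*98 = 13679 - 98 = 13581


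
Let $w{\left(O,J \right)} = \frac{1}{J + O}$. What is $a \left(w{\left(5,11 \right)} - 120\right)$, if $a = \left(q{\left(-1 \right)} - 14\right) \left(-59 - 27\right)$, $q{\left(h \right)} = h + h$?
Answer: $-165034$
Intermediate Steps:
$q{\left(h \right)} = 2 h$
$a = 1376$ ($a = \left(2 \left(-1\right) - 14\right) \left(-59 - 27\right) = \left(-2 - 14\right) \left(-86\right) = \left(-16\right) \left(-86\right) = 1376$)
$a \left(w{\left(5,11 \right)} - 120\right) = 1376 \left(\frac{1}{11 + 5} - 120\right) = 1376 \left(\frac{1}{16} - 120\right) = 1376 \left(- \frac{1919}{16}\right) = -165034$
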